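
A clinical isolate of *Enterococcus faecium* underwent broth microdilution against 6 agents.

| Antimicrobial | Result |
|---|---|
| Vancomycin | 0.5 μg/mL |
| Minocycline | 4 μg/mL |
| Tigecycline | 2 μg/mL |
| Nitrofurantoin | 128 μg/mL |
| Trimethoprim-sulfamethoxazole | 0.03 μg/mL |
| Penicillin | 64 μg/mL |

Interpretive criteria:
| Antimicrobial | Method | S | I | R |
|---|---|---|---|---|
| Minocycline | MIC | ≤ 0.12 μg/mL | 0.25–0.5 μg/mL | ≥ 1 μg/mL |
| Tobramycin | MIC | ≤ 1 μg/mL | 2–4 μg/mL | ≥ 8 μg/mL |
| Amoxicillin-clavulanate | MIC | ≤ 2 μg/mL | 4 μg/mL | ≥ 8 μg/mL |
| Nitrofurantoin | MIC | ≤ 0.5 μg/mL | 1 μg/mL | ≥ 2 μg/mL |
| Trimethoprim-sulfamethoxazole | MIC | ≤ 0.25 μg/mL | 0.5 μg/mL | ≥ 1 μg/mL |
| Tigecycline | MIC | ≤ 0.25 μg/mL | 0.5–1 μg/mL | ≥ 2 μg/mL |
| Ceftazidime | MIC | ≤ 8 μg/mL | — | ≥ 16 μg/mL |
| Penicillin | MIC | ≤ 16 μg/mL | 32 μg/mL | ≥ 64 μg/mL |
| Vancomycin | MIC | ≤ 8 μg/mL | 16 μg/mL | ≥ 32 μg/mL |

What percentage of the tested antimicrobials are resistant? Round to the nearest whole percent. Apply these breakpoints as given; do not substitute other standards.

67%

Vancomycin: 0.5 μg/mL is ≤ 8 μg/mL ⇒ Susceptible
Minocycline (4 μg/mL) ≥ 1 μg/mL → resistant
Tigecycline: 2 μg/mL is ≥ 2 μg/mL — resistant
Nitrofurantoin 128 μg/mL: ≥ 2 μg/mL — resistant
Trimethoprim-sulfamethoxazole: 0.03 μg/mL is ≤ 0.25 μg/mL — Susceptible
Penicillin (64 μg/mL) ≥ 64 μg/mL → Resistant
Resistant: 4/6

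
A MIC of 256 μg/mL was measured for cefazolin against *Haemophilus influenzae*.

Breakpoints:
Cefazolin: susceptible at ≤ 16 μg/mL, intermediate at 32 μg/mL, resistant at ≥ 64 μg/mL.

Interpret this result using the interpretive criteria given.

Cefazolin 256 μg/mL: ≥ 64 μg/mL — resistant

Resistant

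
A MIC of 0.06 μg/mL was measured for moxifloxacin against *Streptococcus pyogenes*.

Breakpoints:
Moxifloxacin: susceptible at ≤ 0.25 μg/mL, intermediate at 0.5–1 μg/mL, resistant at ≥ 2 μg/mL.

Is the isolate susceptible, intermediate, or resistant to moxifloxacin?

Susceptible

Moxifloxacin (0.06 μg/mL) ≤ 0.25 μg/mL — Susceptible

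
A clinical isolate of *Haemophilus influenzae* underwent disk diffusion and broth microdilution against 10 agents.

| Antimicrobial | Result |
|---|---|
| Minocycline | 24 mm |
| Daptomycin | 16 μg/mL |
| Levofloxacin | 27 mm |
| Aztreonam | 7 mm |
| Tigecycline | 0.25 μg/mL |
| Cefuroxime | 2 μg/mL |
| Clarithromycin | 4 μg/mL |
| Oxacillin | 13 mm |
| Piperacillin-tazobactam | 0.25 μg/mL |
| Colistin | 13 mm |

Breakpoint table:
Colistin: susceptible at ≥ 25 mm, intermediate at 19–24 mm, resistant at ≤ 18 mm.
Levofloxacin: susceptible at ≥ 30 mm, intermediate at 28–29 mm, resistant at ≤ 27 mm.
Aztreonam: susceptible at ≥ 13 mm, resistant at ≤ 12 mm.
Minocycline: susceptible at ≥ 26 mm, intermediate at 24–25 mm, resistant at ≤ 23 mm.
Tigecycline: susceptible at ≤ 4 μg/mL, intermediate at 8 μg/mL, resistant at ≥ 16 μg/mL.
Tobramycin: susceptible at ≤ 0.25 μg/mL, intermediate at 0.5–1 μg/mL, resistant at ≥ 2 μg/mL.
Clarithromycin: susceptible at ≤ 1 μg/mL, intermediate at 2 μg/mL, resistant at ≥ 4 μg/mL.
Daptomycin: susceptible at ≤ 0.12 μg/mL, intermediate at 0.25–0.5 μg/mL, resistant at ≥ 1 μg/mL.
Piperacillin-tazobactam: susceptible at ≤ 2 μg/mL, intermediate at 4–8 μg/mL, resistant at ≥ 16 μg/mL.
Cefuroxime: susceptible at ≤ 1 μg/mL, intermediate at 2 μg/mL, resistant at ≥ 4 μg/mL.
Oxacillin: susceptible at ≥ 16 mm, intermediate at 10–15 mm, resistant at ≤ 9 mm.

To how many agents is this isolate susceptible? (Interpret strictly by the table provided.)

Minocycline: 24 mm is in 24–25 mm ⇒ intermediate
Daptomycin (16 μg/mL) ≥ 1 μg/mL → R
Levofloxacin 27 mm: ≤ 27 mm → Resistant
Aztreonam (7 mm) ≤ 12 mm → Resistant
Tigecycline: 0.25 μg/mL is ≤ 4 μg/mL ⇒ S
Cefuroxime: 2 μg/mL is = 2 μg/mL → Intermediate
Clarithromycin (4 μg/mL) ≥ 4 μg/mL — Resistant
Oxacillin 13 mm: in 10–15 mm — Intermediate
Piperacillin-tazobactam: 0.25 μg/mL is ≤ 2 μg/mL → susceptible
Colistin (13 mm) ≤ 18 mm — R
Susceptible: 2

2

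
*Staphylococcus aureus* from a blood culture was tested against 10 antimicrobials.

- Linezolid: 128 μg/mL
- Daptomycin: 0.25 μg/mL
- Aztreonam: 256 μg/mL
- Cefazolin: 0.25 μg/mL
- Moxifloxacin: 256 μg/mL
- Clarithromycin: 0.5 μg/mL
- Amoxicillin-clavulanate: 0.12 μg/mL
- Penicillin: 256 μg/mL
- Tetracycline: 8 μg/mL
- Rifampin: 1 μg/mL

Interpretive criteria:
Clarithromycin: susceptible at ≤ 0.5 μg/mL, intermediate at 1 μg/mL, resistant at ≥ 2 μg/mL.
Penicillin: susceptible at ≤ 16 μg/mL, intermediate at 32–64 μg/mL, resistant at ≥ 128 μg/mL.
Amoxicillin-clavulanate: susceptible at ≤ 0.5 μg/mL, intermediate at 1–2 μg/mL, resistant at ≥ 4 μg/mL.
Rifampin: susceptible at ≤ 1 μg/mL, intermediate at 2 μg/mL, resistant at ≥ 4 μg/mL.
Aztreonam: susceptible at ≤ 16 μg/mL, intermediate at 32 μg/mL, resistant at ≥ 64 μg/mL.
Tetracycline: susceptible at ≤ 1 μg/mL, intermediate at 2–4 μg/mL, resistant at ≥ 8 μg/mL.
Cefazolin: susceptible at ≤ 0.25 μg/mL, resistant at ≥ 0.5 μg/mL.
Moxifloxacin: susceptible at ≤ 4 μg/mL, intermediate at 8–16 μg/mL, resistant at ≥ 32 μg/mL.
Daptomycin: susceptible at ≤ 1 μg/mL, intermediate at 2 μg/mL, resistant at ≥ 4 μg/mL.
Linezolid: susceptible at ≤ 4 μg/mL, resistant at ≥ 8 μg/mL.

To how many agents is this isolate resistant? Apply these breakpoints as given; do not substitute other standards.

5

Linezolid (128 μg/mL) ≥ 8 μg/mL — resistant
Daptomycin (0.25 μg/mL) ≤ 1 μg/mL — S
Aztreonam 256 μg/mL: ≥ 64 μg/mL ⇒ R
Cefazolin 0.25 μg/mL: ≤ 0.25 μg/mL — S
Moxifloxacin: 256 μg/mL is ≥ 32 μg/mL ⇒ Resistant
Clarithromycin 0.5 μg/mL: ≤ 0.5 μg/mL — S
Amoxicillin-clavulanate (0.12 μg/mL) ≤ 0.5 μg/mL ⇒ susceptible
Penicillin 256 μg/mL: ≥ 128 μg/mL ⇒ Resistant
Tetracycline (8 μg/mL) ≥ 8 μg/mL → R
Rifampin (1 μg/mL) ≤ 1 μg/mL ⇒ S
Resistant: 5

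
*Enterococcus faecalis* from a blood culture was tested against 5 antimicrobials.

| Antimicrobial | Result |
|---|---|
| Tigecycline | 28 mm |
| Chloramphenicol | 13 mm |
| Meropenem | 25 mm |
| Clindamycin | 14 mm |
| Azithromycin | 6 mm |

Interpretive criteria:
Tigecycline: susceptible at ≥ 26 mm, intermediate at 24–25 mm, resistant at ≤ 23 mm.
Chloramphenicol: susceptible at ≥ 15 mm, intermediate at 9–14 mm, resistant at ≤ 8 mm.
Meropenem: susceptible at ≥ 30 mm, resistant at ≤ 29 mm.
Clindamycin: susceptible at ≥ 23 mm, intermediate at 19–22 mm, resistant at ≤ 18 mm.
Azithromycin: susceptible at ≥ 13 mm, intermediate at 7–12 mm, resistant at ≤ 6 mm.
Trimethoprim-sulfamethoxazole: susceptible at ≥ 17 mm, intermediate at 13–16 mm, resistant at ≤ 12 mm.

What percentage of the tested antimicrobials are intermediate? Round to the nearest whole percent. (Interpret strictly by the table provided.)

Tigecycline: 28 mm is ≥ 26 mm — susceptible
Chloramphenicol: 13 mm is in 9–14 mm — intermediate
Meropenem (25 mm) ≤ 29 mm ⇒ resistant
Clindamycin (14 mm) ≤ 18 mm ⇒ resistant
Azithromycin: 6 mm is ≤ 6 mm → resistant
Intermediate: 1/5

20%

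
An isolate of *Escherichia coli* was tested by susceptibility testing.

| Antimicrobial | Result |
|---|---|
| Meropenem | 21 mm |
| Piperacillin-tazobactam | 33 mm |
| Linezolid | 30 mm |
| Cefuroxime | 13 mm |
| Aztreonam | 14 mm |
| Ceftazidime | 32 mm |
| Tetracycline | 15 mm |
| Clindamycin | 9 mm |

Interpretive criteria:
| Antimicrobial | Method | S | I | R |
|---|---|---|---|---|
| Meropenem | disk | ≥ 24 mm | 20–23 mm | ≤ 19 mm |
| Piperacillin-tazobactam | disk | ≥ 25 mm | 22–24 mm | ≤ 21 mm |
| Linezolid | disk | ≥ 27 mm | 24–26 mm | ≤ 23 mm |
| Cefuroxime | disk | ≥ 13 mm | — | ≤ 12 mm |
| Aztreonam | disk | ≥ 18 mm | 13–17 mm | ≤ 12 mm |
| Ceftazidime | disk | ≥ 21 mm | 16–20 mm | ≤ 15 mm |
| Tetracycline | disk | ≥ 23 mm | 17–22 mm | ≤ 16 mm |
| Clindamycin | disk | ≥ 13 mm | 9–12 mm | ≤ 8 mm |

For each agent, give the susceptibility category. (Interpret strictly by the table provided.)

Meropenem (21 mm) in 20–23 mm — intermediate
Piperacillin-tazobactam (33 mm) ≥ 25 mm ⇒ S
Linezolid 30 mm: ≥ 27 mm ⇒ susceptible
Cefuroxime: 13 mm is ≥ 13 mm → Susceptible
Aztreonam 14 mm: in 13–17 mm → I
Ceftazidime (32 mm) ≥ 21 mm → susceptible
Tetracycline 15 mm: ≤ 16 mm ⇒ resistant
Clindamycin: 9 mm is in 9–12 mm → I

I, S, S, S, I, S, R, I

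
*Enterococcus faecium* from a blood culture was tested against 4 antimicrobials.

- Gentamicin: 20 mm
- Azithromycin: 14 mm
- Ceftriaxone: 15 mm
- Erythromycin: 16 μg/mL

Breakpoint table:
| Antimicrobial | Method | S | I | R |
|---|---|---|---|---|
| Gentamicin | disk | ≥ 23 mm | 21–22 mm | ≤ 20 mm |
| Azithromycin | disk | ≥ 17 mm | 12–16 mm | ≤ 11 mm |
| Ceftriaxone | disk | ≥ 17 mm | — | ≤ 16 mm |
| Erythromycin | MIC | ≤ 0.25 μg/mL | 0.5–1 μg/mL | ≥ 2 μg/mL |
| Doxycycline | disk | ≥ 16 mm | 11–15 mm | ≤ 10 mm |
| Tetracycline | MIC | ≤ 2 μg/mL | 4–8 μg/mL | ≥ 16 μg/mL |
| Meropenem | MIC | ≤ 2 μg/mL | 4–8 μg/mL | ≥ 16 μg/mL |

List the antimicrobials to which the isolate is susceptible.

Gentamicin (20 mm) ≤ 20 mm — Resistant
Azithromycin (14 mm) in 12–16 mm ⇒ I
Ceftriaxone: 15 mm is ≤ 16 mm — R
Erythromycin 16 μg/mL: ≥ 2 μg/mL → resistant

none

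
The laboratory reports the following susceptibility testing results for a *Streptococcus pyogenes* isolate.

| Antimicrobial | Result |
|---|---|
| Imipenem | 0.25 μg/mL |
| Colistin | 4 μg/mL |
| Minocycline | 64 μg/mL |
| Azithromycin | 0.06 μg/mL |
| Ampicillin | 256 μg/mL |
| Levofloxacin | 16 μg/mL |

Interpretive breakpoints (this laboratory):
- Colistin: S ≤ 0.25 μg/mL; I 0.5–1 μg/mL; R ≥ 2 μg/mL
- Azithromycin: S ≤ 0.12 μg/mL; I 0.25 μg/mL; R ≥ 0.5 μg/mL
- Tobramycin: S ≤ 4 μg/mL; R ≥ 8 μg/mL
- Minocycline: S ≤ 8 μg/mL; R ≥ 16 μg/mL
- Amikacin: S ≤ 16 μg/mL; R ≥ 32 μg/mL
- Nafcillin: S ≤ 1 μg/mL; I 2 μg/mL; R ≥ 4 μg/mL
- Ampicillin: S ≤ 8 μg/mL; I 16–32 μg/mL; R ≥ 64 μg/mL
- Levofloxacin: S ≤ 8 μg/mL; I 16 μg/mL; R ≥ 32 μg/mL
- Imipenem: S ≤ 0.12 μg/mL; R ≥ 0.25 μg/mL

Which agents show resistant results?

Imipenem (0.25 μg/mL) ≥ 0.25 μg/mL — R
Colistin: 4 μg/mL is ≥ 2 μg/mL → resistant
Minocycline 64 μg/mL: ≥ 16 μg/mL ⇒ R
Azithromycin (0.06 μg/mL) ≤ 0.12 μg/mL — S
Ampicillin (256 μg/mL) ≥ 64 μg/mL → resistant
Levofloxacin 16 μg/mL: = 16 μg/mL ⇒ intermediate

imipenem, colistin, minocycline, ampicillin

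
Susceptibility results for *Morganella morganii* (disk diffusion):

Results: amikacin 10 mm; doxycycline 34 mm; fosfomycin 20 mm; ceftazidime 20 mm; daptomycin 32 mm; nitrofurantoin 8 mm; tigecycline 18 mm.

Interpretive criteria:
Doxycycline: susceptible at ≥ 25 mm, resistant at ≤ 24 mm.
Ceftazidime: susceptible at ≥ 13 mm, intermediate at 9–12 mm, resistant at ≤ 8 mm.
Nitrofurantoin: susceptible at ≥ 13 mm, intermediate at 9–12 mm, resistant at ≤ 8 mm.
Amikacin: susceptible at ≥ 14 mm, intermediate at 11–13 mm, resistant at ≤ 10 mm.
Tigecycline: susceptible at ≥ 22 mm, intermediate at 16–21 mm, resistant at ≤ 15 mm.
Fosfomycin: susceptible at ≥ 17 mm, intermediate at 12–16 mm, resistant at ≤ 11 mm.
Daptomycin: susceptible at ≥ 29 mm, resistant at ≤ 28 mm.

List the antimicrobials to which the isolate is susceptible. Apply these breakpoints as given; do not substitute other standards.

doxycycline, fosfomycin, ceftazidime, daptomycin

Amikacin: 10 mm is ≤ 10 mm → Resistant
Doxycycline 34 mm: ≥ 25 mm ⇒ S
Fosfomycin 20 mm: ≥ 17 mm → susceptible
Ceftazidime: 20 mm is ≥ 13 mm ⇒ S
Daptomycin: 32 mm is ≥ 29 mm ⇒ Susceptible
Nitrofurantoin 8 mm: ≤ 8 mm — resistant
Tigecycline (18 mm) in 16–21 mm → I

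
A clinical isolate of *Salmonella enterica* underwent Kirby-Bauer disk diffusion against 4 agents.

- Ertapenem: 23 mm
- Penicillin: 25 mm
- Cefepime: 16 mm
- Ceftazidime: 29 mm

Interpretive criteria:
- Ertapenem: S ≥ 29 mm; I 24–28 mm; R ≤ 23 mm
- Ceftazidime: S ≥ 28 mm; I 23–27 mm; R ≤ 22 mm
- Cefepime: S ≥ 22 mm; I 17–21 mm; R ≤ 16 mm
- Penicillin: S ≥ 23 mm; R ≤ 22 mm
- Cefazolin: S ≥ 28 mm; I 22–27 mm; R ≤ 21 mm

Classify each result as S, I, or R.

R, S, R, S

Ertapenem: 23 mm is ≤ 23 mm → resistant
Penicillin (25 mm) ≥ 23 mm — S
Cefepime 16 mm: ≤ 16 mm ⇒ resistant
Ceftazidime: 29 mm is ≥ 28 mm ⇒ Susceptible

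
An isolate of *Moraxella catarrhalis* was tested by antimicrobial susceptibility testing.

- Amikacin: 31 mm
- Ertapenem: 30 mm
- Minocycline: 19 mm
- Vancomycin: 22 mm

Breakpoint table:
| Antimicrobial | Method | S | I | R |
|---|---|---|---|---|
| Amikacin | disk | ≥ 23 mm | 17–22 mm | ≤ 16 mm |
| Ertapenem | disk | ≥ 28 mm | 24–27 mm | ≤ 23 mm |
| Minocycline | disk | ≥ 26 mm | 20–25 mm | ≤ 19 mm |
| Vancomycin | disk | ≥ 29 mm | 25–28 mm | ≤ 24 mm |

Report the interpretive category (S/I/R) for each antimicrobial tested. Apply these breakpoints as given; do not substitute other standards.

Amikacin 31 mm: ≥ 23 mm — Susceptible
Ertapenem 30 mm: ≥ 28 mm ⇒ S
Minocycline (19 mm) ≤ 19 mm ⇒ Resistant
Vancomycin (22 mm) ≤ 24 mm ⇒ resistant

S, S, R, R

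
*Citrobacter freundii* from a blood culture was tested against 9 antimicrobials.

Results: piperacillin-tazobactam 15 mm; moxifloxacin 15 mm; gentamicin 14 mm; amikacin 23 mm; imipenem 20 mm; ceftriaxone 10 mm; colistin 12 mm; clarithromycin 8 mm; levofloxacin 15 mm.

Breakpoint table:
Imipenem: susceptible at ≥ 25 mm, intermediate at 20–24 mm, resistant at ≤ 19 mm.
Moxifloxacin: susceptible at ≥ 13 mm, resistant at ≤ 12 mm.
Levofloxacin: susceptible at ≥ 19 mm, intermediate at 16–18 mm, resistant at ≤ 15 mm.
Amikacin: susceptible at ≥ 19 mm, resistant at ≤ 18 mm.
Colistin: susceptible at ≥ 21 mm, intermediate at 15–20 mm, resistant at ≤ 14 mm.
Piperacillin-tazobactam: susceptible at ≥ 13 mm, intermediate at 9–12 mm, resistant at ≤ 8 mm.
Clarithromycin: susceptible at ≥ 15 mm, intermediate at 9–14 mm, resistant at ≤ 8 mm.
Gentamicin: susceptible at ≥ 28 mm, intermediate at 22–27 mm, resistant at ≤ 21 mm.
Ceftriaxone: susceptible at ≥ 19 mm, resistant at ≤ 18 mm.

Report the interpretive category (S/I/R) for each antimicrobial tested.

Piperacillin-tazobactam: 15 mm is ≥ 13 mm → S
Moxifloxacin: 15 mm is ≥ 13 mm — S
Gentamicin: 14 mm is ≤ 21 mm — resistant
Amikacin (23 mm) ≥ 19 mm — S
Imipenem: 20 mm is in 20–24 mm — Intermediate
Ceftriaxone: 10 mm is ≤ 18 mm → Resistant
Colistin (12 mm) ≤ 14 mm ⇒ Resistant
Clarithromycin 8 mm: ≤ 8 mm → R
Levofloxacin: 15 mm is ≤ 15 mm — R

S, S, R, S, I, R, R, R, R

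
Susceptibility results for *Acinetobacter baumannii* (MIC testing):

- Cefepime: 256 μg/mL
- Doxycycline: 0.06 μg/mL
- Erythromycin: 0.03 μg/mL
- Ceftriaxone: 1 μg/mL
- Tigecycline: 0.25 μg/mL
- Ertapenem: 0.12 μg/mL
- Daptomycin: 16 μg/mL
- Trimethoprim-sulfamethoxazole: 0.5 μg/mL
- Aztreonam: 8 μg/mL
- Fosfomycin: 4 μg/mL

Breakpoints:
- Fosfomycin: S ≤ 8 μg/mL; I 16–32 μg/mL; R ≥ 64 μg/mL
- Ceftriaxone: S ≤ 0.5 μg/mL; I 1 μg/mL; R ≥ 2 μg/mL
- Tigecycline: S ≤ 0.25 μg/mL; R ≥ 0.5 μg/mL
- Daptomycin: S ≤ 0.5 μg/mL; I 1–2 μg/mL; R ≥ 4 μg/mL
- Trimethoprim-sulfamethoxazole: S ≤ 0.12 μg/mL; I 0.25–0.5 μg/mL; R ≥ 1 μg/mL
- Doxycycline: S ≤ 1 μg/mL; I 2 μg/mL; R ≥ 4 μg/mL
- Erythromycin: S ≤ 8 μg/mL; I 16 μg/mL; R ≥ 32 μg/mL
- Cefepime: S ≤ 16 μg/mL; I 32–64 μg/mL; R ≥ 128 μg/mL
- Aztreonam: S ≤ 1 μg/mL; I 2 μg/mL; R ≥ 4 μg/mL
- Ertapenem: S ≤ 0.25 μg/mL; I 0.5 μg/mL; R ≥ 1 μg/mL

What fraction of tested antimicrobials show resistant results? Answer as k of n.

Cefepime 256 μg/mL: ≥ 128 μg/mL — Resistant
Doxycycline: 0.06 μg/mL is ≤ 1 μg/mL — susceptible
Erythromycin: 0.03 μg/mL is ≤ 8 μg/mL — S
Ceftriaxone 1 μg/mL: = 1 μg/mL → I
Tigecycline 0.25 μg/mL: ≤ 0.25 μg/mL ⇒ S
Ertapenem 0.12 μg/mL: ≤ 0.25 μg/mL — Susceptible
Daptomycin 16 μg/mL: ≥ 4 μg/mL ⇒ R
Trimethoprim-sulfamethoxazole 0.5 μg/mL: in 0.25–0.5 μg/mL ⇒ Intermediate
Aztreonam: 8 μg/mL is ≥ 4 μg/mL ⇒ Resistant
Fosfomycin: 4 μg/mL is ≤ 8 μg/mL — Susceptible
Resistant: 3/10

3 of 10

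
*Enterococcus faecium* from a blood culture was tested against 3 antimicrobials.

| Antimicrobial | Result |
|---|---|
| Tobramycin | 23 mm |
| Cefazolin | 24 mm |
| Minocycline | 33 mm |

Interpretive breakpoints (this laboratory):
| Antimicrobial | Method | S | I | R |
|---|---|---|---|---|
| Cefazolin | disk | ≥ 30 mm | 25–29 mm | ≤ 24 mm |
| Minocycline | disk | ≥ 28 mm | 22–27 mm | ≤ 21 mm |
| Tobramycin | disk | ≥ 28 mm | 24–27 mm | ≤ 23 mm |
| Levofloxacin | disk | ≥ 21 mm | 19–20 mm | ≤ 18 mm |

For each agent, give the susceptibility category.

Tobramycin (23 mm) ≤ 23 mm — R
Cefazolin (24 mm) ≤ 24 mm ⇒ resistant
Minocycline: 33 mm is ≥ 28 mm → susceptible

R, R, S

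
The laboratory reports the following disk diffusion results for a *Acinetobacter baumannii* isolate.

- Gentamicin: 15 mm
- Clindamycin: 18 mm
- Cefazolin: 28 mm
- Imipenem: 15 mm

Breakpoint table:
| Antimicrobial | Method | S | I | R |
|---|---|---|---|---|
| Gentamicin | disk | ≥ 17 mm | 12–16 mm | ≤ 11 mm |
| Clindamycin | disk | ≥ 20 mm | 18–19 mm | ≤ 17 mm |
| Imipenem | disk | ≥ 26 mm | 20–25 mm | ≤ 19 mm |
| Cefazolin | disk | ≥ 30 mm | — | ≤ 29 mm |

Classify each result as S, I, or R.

Gentamicin (15 mm) in 12–16 mm — I
Clindamycin: 18 mm is in 18–19 mm ⇒ Intermediate
Cefazolin 28 mm: ≤ 29 mm ⇒ resistant
Imipenem: 15 mm is ≤ 19 mm → Resistant

I, I, R, R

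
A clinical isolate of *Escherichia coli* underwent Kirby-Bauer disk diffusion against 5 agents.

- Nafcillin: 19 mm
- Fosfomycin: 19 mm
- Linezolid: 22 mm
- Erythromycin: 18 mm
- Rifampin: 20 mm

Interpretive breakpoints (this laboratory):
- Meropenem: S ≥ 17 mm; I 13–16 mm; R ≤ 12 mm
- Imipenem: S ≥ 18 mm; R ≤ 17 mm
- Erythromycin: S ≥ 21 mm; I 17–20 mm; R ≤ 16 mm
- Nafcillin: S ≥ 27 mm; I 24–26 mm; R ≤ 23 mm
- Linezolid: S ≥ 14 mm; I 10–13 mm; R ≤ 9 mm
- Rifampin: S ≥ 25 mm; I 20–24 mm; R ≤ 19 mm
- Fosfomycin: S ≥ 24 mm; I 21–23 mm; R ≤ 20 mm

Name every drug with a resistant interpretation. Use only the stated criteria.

nafcillin, fosfomycin

Nafcillin: 19 mm is ≤ 23 mm → Resistant
Fosfomycin 19 mm: ≤ 20 mm — Resistant
Linezolid: 22 mm is ≥ 14 mm → Susceptible
Erythromycin 18 mm: in 17–20 mm → I
Rifampin: 20 mm is in 20–24 mm → I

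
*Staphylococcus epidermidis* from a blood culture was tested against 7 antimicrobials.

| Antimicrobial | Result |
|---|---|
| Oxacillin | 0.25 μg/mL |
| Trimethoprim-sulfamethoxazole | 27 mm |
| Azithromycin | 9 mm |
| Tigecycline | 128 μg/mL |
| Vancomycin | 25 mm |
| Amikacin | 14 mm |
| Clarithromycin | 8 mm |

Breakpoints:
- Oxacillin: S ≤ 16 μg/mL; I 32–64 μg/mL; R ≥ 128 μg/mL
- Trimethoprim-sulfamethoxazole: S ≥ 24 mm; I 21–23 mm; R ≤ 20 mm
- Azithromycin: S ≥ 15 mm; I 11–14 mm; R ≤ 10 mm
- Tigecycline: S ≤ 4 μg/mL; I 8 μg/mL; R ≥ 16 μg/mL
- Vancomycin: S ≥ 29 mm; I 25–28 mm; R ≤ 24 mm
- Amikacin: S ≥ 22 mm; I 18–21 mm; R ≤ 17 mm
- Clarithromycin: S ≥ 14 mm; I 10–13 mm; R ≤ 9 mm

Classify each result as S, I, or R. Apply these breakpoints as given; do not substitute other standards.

S, S, R, R, I, R, R

Oxacillin: 0.25 μg/mL is ≤ 16 μg/mL → susceptible
Trimethoprim-sulfamethoxazole 27 mm: ≥ 24 mm — susceptible
Azithromycin 9 mm: ≤ 10 mm ⇒ R
Tigecycline (128 μg/mL) ≥ 16 μg/mL ⇒ Resistant
Vancomycin: 25 mm is in 25–28 mm ⇒ I
Amikacin: 14 mm is ≤ 17 mm — R
Clarithromycin 8 mm: ≤ 9 mm → resistant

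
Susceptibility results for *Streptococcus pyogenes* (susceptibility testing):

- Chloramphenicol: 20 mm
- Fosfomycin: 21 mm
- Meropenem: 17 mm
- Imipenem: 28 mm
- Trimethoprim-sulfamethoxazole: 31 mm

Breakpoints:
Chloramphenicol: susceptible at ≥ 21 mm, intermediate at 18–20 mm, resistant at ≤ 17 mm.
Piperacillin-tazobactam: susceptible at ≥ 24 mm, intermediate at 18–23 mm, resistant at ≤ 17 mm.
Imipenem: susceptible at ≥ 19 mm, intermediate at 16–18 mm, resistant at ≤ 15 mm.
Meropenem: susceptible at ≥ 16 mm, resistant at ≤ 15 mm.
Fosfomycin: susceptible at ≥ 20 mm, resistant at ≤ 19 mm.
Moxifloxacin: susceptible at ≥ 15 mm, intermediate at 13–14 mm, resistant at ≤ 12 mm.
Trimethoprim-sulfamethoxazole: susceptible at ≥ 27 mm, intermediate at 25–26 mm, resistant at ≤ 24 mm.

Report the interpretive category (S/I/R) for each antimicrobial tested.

Chloramphenicol: 20 mm is in 18–20 mm → Intermediate
Fosfomycin (21 mm) ≥ 20 mm — S
Meropenem: 17 mm is ≥ 16 mm — susceptible
Imipenem 28 mm: ≥ 19 mm ⇒ S
Trimethoprim-sulfamethoxazole: 31 mm is ≥ 27 mm — susceptible

I, S, S, S, S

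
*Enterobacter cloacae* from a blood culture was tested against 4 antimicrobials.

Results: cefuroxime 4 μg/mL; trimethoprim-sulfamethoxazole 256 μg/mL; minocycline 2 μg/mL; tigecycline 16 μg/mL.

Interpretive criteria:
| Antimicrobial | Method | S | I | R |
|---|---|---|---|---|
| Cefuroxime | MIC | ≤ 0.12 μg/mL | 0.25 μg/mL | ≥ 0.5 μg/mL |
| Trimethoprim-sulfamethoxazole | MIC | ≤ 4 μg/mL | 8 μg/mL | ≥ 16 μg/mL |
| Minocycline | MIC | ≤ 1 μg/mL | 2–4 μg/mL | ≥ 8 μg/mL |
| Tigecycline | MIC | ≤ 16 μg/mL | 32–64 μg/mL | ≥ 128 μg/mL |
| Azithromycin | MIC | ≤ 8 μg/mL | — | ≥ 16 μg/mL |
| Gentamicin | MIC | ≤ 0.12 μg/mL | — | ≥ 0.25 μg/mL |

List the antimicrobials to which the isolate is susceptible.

tigecycline

Cefuroxime: 4 μg/mL is ≥ 0.5 μg/mL → Resistant
Trimethoprim-sulfamethoxazole 256 μg/mL: ≥ 16 μg/mL ⇒ resistant
Minocycline (2 μg/mL) in 2–4 μg/mL ⇒ Intermediate
Tigecycline: 16 μg/mL is ≤ 16 μg/mL → susceptible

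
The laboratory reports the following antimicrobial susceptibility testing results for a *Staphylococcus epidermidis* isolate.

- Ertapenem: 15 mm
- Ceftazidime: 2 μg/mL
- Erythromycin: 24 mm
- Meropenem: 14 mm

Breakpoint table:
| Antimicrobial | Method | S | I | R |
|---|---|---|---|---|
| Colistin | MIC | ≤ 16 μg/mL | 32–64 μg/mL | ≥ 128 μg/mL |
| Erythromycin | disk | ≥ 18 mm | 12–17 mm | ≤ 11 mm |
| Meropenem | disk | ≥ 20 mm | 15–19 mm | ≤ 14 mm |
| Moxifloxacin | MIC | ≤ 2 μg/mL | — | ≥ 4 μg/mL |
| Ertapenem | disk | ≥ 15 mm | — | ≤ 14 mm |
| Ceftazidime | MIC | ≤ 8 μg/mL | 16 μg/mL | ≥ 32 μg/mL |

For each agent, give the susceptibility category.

Ertapenem 15 mm: ≥ 15 mm — S
Ceftazidime (2 μg/mL) ≤ 8 μg/mL → S
Erythromycin 24 mm: ≥ 18 mm → S
Meropenem (14 mm) ≤ 14 mm — Resistant

S, S, S, R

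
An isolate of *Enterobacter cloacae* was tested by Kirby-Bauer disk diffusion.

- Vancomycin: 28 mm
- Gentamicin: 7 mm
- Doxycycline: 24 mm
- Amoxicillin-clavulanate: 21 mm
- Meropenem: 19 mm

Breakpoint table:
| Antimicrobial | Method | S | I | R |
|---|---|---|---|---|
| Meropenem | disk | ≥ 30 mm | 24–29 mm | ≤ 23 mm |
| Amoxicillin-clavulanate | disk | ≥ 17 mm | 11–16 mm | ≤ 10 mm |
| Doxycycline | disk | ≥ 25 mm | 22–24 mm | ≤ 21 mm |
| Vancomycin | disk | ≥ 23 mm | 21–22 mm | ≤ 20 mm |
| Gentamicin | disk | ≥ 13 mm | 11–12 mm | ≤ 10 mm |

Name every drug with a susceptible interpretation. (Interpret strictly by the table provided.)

vancomycin, amoxicillin-clavulanate

Vancomycin: 28 mm is ≥ 23 mm ⇒ susceptible
Gentamicin 7 mm: ≤ 10 mm — Resistant
Doxycycline: 24 mm is in 22–24 mm ⇒ intermediate
Amoxicillin-clavulanate: 21 mm is ≥ 17 mm ⇒ S
Meropenem: 19 mm is ≤ 23 mm — resistant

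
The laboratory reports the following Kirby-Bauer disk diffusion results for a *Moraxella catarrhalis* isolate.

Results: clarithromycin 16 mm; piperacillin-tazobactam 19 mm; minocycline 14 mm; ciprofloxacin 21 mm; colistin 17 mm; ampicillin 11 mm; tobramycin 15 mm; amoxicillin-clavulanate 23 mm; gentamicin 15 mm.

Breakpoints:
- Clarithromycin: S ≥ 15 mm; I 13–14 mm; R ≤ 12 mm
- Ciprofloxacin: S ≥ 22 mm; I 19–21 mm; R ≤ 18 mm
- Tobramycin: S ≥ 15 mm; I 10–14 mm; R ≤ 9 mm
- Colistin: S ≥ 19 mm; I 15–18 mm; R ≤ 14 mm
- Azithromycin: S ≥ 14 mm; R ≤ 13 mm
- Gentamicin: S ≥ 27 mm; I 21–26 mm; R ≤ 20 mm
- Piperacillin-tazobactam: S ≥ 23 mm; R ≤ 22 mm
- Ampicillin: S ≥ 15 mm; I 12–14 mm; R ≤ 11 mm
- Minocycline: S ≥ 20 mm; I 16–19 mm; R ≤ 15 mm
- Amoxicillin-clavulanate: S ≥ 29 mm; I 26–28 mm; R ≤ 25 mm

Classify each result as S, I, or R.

S, R, R, I, I, R, S, R, R

Clarithromycin 16 mm: ≥ 15 mm ⇒ Susceptible
Piperacillin-tazobactam: 19 mm is ≤ 22 mm — Resistant
Minocycline (14 mm) ≤ 15 mm ⇒ Resistant
Ciprofloxacin 21 mm: in 19–21 mm — I
Colistin (17 mm) in 15–18 mm → Intermediate
Ampicillin: 11 mm is ≤ 11 mm — Resistant
Tobramycin (15 mm) ≥ 15 mm — Susceptible
Amoxicillin-clavulanate: 23 mm is ≤ 25 mm → R
Gentamicin: 15 mm is ≤ 20 mm — Resistant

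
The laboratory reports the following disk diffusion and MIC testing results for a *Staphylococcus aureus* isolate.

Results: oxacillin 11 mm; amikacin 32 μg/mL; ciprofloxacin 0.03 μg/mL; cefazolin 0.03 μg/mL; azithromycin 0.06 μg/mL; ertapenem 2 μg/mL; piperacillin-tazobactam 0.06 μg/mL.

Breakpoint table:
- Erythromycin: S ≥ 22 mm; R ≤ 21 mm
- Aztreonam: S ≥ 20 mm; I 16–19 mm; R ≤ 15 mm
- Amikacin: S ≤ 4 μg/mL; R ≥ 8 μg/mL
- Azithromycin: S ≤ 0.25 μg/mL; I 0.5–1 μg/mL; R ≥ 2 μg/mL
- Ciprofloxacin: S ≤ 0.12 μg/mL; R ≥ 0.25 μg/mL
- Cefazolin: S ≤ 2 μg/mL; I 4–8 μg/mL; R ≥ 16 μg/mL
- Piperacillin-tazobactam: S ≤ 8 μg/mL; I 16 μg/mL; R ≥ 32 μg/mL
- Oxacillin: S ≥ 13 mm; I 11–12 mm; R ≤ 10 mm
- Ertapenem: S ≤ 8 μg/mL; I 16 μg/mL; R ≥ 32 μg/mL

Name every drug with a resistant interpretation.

Oxacillin (11 mm) in 11–12 mm → I
Amikacin: 32 μg/mL is ≥ 8 μg/mL → Resistant
Ciprofloxacin: 0.03 μg/mL is ≤ 0.12 μg/mL ⇒ susceptible
Cefazolin: 0.03 μg/mL is ≤ 2 μg/mL → susceptible
Azithromycin 0.06 μg/mL: ≤ 0.25 μg/mL — S
Ertapenem: 2 μg/mL is ≤ 8 μg/mL → S
Piperacillin-tazobactam 0.06 μg/mL: ≤ 8 μg/mL — S

amikacin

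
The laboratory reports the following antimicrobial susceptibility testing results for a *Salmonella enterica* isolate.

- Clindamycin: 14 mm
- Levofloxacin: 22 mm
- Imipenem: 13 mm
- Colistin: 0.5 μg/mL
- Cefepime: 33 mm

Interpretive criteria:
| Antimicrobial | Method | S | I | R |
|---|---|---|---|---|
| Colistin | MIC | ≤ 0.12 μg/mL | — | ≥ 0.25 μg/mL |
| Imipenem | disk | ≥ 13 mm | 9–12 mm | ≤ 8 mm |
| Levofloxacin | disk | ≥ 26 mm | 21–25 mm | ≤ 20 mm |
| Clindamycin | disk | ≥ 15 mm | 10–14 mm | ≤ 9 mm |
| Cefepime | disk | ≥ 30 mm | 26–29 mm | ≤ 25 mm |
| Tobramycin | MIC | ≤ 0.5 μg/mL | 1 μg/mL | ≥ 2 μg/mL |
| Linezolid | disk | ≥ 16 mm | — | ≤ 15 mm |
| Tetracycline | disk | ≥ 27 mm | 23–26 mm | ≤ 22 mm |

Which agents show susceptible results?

imipenem, cefepime

Clindamycin 14 mm: in 10–14 mm ⇒ Intermediate
Levofloxacin (22 mm) in 21–25 mm ⇒ Intermediate
Imipenem (13 mm) ≥ 13 mm → susceptible
Colistin 0.5 μg/mL: ≥ 0.25 μg/mL → R
Cefepime 33 mm: ≥ 30 mm — susceptible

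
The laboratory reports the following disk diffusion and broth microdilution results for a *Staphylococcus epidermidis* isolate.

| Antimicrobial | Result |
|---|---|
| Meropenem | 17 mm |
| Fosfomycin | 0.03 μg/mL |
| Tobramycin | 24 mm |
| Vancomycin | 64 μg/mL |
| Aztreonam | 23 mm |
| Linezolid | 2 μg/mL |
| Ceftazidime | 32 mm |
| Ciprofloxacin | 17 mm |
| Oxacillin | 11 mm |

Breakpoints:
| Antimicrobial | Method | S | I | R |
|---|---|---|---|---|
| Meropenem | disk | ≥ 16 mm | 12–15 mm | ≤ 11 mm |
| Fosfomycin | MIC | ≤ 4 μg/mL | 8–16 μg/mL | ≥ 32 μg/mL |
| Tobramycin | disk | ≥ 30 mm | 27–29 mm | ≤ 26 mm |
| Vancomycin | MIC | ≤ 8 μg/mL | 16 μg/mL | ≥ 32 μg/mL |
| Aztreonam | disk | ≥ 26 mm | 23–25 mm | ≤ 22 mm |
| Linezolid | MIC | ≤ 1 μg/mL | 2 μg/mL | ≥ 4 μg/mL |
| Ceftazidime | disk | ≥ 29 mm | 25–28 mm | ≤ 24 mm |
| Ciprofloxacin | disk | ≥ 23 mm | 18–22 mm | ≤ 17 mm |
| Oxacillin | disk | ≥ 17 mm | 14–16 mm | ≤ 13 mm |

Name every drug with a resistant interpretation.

Meropenem: 17 mm is ≥ 16 mm → Susceptible
Fosfomycin 0.03 μg/mL: ≤ 4 μg/mL ⇒ S
Tobramycin 24 mm: ≤ 26 mm — resistant
Vancomycin 64 μg/mL: ≥ 32 μg/mL — R
Aztreonam: 23 mm is in 23–25 mm — I
Linezolid 2 μg/mL: = 2 μg/mL → I
Ceftazidime: 32 mm is ≥ 29 mm → susceptible
Ciprofloxacin: 17 mm is ≤ 17 mm → R
Oxacillin: 11 mm is ≤ 13 mm — R

tobramycin, vancomycin, ciprofloxacin, oxacillin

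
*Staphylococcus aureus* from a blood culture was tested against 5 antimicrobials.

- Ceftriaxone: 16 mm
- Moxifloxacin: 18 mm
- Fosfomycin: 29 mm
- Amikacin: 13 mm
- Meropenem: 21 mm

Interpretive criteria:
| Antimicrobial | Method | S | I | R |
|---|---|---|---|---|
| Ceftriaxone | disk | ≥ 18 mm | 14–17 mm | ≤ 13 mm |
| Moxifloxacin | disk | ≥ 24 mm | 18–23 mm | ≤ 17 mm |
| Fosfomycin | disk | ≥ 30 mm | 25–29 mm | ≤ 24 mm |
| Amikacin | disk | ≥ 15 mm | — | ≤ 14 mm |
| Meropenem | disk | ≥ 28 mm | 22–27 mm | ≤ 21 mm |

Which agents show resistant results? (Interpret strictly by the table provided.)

Ceftriaxone: 16 mm is in 14–17 mm ⇒ intermediate
Moxifloxacin: 18 mm is in 18–23 mm ⇒ Intermediate
Fosfomycin (29 mm) in 25–29 mm — Intermediate
Amikacin 13 mm: ≤ 14 mm — R
Meropenem: 21 mm is ≤ 21 mm ⇒ Resistant

amikacin, meropenem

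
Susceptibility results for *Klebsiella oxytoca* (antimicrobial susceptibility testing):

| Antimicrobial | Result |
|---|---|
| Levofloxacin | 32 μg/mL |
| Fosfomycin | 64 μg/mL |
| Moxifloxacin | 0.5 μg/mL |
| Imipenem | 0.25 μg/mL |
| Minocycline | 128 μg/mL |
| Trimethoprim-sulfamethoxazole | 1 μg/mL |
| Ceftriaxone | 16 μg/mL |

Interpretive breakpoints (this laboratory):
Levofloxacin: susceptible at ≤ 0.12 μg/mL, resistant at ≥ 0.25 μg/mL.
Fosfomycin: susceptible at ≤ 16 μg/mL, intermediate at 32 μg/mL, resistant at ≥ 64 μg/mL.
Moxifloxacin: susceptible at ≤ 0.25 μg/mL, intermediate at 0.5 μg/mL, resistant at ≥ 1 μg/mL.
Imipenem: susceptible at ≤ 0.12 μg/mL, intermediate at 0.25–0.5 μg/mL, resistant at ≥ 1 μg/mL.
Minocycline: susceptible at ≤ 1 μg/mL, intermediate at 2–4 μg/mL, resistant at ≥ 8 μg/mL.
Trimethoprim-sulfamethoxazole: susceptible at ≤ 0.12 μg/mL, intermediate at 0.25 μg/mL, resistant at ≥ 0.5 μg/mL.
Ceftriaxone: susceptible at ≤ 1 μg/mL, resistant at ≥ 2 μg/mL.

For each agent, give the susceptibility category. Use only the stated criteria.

R, R, I, I, R, R, R

Levofloxacin 32 μg/mL: ≥ 0.25 μg/mL ⇒ R
Fosfomycin 64 μg/mL: ≥ 64 μg/mL → resistant
Moxifloxacin 0.5 μg/mL: = 0.5 μg/mL — I
Imipenem (0.25 μg/mL) in 0.25–0.5 μg/mL — intermediate
Minocycline (128 μg/mL) ≥ 8 μg/mL → Resistant
Trimethoprim-sulfamethoxazole: 1 μg/mL is ≥ 0.5 μg/mL → resistant
Ceftriaxone (16 μg/mL) ≥ 2 μg/mL — Resistant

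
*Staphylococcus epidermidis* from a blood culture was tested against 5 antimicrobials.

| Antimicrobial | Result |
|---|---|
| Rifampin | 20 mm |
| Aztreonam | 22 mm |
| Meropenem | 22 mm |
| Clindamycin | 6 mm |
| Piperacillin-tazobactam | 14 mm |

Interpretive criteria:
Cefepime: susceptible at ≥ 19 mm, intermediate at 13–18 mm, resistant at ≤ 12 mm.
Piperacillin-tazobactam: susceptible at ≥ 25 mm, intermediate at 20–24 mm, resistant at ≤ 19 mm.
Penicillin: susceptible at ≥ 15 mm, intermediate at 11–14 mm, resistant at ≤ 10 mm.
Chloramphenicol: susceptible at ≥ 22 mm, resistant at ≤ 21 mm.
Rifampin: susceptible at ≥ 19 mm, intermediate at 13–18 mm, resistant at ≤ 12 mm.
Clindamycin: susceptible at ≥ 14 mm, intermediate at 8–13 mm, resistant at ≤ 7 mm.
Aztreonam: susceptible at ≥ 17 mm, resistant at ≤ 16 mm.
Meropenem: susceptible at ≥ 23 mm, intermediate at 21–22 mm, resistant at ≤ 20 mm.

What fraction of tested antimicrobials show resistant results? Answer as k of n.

2 of 5

Rifampin 20 mm: ≥ 19 mm → Susceptible
Aztreonam: 22 mm is ≥ 17 mm ⇒ susceptible
Meropenem 22 mm: in 21–22 mm — I
Clindamycin (6 mm) ≤ 7 mm ⇒ R
Piperacillin-tazobactam: 14 mm is ≤ 19 mm ⇒ Resistant
Resistant: 2/5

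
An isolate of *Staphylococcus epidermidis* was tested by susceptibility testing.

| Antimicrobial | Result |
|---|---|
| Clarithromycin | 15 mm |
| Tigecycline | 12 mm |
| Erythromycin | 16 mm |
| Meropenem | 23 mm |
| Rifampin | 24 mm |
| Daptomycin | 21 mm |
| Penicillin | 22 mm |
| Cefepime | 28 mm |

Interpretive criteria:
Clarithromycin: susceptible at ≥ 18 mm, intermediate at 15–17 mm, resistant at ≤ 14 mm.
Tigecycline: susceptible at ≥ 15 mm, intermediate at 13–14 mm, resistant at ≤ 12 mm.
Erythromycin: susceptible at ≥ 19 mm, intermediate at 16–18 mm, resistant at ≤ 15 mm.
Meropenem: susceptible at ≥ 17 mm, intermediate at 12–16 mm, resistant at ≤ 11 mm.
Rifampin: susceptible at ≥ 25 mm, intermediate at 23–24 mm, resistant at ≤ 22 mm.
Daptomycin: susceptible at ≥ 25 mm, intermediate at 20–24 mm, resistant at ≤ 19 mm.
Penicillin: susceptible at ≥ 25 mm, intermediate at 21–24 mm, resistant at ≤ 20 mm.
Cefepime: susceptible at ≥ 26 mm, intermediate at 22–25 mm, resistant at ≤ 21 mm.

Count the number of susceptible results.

2

Clarithromycin 15 mm: in 15–17 mm → Intermediate
Tigecycline (12 mm) ≤ 12 mm ⇒ Resistant
Erythromycin 16 mm: in 16–18 mm ⇒ I
Meropenem: 23 mm is ≥ 17 mm ⇒ susceptible
Rifampin (24 mm) in 23–24 mm → Intermediate
Daptomycin (21 mm) in 20–24 mm — I
Penicillin 22 mm: in 21–24 mm ⇒ intermediate
Cefepime 28 mm: ≥ 26 mm — S
Susceptible: 2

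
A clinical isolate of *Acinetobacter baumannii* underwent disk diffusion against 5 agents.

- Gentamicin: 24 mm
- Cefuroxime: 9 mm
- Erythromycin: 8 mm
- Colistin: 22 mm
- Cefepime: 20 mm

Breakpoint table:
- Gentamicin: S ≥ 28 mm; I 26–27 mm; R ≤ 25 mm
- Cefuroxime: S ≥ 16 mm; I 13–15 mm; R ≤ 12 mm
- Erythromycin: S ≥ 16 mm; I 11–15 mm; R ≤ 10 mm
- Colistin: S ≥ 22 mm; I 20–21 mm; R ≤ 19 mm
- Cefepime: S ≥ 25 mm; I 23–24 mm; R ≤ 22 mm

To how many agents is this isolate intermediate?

Gentamicin: 24 mm is ≤ 25 mm — resistant
Cefuroxime: 9 mm is ≤ 12 mm ⇒ R
Erythromycin: 8 mm is ≤ 10 mm ⇒ R
Colistin (22 mm) ≥ 22 mm — Susceptible
Cefepime 20 mm: ≤ 22 mm ⇒ R
Intermediate: 0

0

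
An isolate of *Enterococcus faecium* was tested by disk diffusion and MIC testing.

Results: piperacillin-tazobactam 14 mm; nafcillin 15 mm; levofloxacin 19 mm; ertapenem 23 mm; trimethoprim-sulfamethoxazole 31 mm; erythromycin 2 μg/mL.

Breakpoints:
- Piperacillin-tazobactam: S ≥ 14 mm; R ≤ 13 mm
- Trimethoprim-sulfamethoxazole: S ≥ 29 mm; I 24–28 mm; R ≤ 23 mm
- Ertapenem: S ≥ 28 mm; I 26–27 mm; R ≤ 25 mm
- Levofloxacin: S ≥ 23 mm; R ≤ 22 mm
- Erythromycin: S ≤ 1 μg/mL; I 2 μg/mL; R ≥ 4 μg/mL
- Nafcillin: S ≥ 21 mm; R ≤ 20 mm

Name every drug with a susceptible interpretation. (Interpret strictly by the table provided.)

piperacillin-tazobactam, trimethoprim-sulfamethoxazole

Piperacillin-tazobactam (14 mm) ≥ 14 mm — Susceptible
Nafcillin (15 mm) ≤ 20 mm — Resistant
Levofloxacin (19 mm) ≤ 22 mm → resistant
Ertapenem 23 mm: ≤ 25 mm ⇒ Resistant
Trimethoprim-sulfamethoxazole (31 mm) ≥ 29 mm ⇒ susceptible
Erythromycin 2 μg/mL: = 2 μg/mL ⇒ Intermediate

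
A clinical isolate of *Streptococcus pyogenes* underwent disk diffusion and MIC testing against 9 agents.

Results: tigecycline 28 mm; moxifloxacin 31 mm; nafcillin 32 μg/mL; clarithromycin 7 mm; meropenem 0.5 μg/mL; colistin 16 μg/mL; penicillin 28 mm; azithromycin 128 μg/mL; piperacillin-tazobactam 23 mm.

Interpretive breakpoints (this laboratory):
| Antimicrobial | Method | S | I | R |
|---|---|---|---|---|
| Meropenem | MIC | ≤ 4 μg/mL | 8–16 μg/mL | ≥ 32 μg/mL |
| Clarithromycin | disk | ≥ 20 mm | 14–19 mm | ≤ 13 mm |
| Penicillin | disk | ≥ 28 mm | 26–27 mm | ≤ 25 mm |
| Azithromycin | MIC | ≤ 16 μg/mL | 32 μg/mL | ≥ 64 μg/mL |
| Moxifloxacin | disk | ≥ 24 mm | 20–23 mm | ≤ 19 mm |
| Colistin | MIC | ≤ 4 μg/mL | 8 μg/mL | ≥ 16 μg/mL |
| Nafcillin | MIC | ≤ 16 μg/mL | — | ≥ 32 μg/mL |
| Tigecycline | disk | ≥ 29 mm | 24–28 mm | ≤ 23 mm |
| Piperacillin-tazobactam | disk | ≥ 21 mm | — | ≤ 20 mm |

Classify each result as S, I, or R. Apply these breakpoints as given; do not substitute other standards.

Tigecycline 28 mm: in 24–28 mm ⇒ I
Moxifloxacin 31 mm: ≥ 24 mm — susceptible
Nafcillin (32 μg/mL) ≥ 32 μg/mL ⇒ Resistant
Clarithromycin (7 mm) ≤ 13 mm — Resistant
Meropenem 0.5 μg/mL: ≤ 4 μg/mL — S
Colistin (16 μg/mL) ≥ 16 μg/mL ⇒ Resistant
Penicillin 28 mm: ≥ 28 mm — susceptible
Azithromycin: 128 μg/mL is ≥ 64 μg/mL — resistant
Piperacillin-tazobactam: 23 mm is ≥ 21 mm ⇒ susceptible

I, S, R, R, S, R, S, R, S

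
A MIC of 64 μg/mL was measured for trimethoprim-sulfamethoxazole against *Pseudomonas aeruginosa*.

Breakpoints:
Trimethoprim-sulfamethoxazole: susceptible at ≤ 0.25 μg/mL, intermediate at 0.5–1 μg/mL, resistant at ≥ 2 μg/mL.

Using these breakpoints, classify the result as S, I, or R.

Trimethoprim-sulfamethoxazole 64 μg/mL: ≥ 2 μg/mL → resistant

R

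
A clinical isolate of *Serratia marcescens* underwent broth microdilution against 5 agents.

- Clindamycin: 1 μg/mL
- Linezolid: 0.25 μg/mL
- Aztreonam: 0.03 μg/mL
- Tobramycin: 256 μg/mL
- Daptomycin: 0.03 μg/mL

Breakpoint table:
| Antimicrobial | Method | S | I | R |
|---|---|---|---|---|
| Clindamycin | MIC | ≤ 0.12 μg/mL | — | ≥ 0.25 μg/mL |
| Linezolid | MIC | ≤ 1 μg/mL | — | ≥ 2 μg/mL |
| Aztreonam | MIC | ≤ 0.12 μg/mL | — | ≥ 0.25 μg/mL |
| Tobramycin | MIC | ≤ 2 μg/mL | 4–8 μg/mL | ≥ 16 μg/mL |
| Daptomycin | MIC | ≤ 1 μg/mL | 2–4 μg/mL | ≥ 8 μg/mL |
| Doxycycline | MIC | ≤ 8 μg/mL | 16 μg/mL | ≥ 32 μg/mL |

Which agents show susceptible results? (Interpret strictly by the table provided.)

Clindamycin (1 μg/mL) ≥ 0.25 μg/mL ⇒ resistant
Linezolid 0.25 μg/mL: ≤ 1 μg/mL ⇒ susceptible
Aztreonam (0.03 μg/mL) ≤ 0.12 μg/mL — Susceptible
Tobramycin (256 μg/mL) ≥ 16 μg/mL → resistant
Daptomycin 0.03 μg/mL: ≤ 1 μg/mL → Susceptible

linezolid, aztreonam, daptomycin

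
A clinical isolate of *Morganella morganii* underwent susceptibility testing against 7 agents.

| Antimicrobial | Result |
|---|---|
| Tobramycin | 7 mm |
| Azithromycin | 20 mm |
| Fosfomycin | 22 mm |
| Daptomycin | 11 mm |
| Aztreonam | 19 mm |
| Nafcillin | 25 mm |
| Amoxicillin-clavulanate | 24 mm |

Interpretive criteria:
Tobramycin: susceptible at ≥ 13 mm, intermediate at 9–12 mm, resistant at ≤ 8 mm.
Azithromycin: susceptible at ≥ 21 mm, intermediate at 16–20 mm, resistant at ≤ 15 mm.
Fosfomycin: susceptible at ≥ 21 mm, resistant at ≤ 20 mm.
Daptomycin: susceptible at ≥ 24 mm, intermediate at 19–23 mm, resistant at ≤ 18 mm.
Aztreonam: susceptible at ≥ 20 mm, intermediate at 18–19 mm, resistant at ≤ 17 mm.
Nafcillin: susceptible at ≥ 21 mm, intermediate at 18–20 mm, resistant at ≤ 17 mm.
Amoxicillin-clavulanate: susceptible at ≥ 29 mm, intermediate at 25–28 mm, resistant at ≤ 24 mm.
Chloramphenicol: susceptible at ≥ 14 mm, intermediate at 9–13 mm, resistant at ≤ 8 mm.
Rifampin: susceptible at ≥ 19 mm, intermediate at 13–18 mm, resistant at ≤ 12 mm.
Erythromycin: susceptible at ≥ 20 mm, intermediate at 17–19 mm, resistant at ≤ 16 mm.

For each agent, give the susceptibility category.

Tobramycin: 7 mm is ≤ 8 mm ⇒ Resistant
Azithromycin 20 mm: in 16–20 mm → Intermediate
Fosfomycin 22 mm: ≥ 21 mm ⇒ S
Daptomycin: 11 mm is ≤ 18 mm → R
Aztreonam 19 mm: in 18–19 mm — Intermediate
Nafcillin: 25 mm is ≥ 21 mm → susceptible
Amoxicillin-clavulanate: 24 mm is ≤ 24 mm ⇒ resistant

R, I, S, R, I, S, R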